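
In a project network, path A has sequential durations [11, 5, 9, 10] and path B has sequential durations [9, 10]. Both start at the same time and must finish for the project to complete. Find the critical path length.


Path A total = 11 + 5 + 9 + 10 = 35
Path B total = 9 + 10 = 19
Critical path = longest path = max(35, 19) = 35

35


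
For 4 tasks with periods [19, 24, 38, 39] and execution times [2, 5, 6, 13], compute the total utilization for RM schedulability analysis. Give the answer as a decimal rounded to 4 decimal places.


Compute individual utilizations (exact fractions):
  Task 1: C/T = 2/19 (approx. 0.1053)
  Task 2: C/T = 5/24 (approx. 0.2083)
  Task 3: C/T = 6/38 = 3/19 (approx. 0.1579)
  Task 4: C/T = 13/39 = 1/3 (approx. 0.3333)
Total utilization U = 2/19 + 5/24 + 3/19 + 1/3 = 367/456
Rounded to 4 decimal places: U = 0.8048
RM (Liu & Layland) bound for 4 tasks = 0.756828; compare with U = 367/456 (approx. 0.804825)
bound < U <= 1, so the RM sufficient condition is not met (inconclusive; an exact test such as response-time analysis is needed).

0.8048


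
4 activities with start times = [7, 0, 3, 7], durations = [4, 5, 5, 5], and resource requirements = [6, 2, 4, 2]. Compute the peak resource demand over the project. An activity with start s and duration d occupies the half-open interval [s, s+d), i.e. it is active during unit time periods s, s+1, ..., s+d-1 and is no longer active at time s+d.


Each activity i is active on [start_i, start_i + duration_i).
Compute total resource usage per time slot:
  t=0: active resources = [2], total = 2
  t=1: active resources = [2], total = 2
  t=2: active resources = [2], total = 2
  t=3: active resources = [2, 4], total = 6
  t=4: active resources = [2, 4], total = 6
  t=5: active resources = [4], total = 4
  t=6: active resources = [4], total = 4
  t=7: active resources = [6, 4, 2], total = 12
  t=8: active resources = [6, 2], total = 8
  t=9: active resources = [6, 2], total = 8
  t=10: active resources = [6, 2], total = 8
  t=11: active resources = [2], total = 2
Peak resource demand = 12

12


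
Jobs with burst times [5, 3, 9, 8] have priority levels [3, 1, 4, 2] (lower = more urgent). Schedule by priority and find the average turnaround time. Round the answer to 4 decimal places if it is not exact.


Sort by priority (ascending = highest first):
Order: [(1, 3), (2, 8), (3, 5), (4, 9)]
Completion times:
  Priority 1, burst=3, C=3
  Priority 2, burst=8, C=11
  Priority 3, burst=5, C=16
  Priority 4, burst=9, C=25
Average turnaround = 55/4 = 13.75

13.75


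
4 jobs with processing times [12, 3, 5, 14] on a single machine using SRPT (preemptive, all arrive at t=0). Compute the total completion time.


Since all jobs arrive at t=0, SRPT equals SPT ordering.
SPT order: [3, 5, 12, 14]
Completion times:
  Job 1: p=3, C=3
  Job 2: p=5, C=8
  Job 3: p=12, C=20
  Job 4: p=14, C=34
Total completion time = 3 + 8 + 20 + 34 = 65

65


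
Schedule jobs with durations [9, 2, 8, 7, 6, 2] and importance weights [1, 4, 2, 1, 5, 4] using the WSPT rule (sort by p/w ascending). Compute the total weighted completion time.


Compute p/w ratios and sort ascending (WSPT): [(2, 4), (2, 4), (6, 5), (8, 2), (7, 1), (9, 1)]
Compute weighted completion times:
  Job (p=2,w=4): C=2, w*C=4*2=8
  Job (p=2,w=4): C=4, w*C=4*4=16
  Job (p=6,w=5): C=10, w*C=5*10=50
  Job (p=8,w=2): C=18, w*C=2*18=36
  Job (p=7,w=1): C=25, w*C=1*25=25
  Job (p=9,w=1): C=34, w*C=1*34=34
Total weighted completion time = 169

169


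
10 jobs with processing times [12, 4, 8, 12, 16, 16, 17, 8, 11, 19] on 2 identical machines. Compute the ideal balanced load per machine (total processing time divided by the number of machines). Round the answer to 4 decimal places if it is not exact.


Total processing time = 12 + 4 + 8 + 12 + 16 + 16 + 17 + 8 + 11 + 19 = 123
Number of machines = 2
Ideal balanced load = 123 / 2 = 61.5

61.5


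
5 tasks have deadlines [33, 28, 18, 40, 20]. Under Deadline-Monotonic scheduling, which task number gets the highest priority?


Sort tasks by relative deadline (ascending):
  Task 3: deadline = 18
  Task 5: deadline = 20
  Task 2: deadline = 28
  Task 1: deadline = 33
  Task 4: deadline = 40
Priority order (highest first): [3, 5, 2, 1, 4]
Highest priority task = 3

3


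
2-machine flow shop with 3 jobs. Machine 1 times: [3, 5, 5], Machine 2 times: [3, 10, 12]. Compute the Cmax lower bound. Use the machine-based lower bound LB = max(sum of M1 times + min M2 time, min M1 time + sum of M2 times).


LB1 = sum(M1 times) + min(M2 times) = 13 + 3 = 16
LB2 = min(M1 times) + sum(M2 times) = 3 + 25 = 28
Lower bound = max(LB1, LB2) = max(16, 28) = 28

28


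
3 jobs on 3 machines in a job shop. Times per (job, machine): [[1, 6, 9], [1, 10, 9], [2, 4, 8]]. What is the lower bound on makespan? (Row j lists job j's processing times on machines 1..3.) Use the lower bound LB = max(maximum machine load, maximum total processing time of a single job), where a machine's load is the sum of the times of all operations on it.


Machine loads:
  Machine 1: 1 + 1 + 2 = 4
  Machine 2: 6 + 10 + 4 = 20
  Machine 3: 9 + 9 + 8 = 26
Max machine load = 26
Job totals:
  Job 1: 16
  Job 2: 20
  Job 3: 14
Max job total = 20
Lower bound = max(26, 20) = 26

26


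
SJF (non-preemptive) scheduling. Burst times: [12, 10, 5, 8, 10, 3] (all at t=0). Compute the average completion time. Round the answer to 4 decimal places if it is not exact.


SJF order (ascending): [3, 5, 8, 10, 10, 12]
Completion times:
  Job 1: burst=3, C=3
  Job 2: burst=5, C=8
  Job 3: burst=8, C=16
  Job 4: burst=10, C=26
  Job 5: burst=10, C=36
  Job 6: burst=12, C=48
Average completion = 137/6 = 22.8333

22.8333


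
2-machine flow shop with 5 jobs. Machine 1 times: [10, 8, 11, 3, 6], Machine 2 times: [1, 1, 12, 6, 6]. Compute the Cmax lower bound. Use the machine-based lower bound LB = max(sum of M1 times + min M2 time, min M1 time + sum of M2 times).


LB1 = sum(M1 times) + min(M2 times) = 38 + 1 = 39
LB2 = min(M1 times) + sum(M2 times) = 3 + 26 = 29
Lower bound = max(LB1, LB2) = max(39, 29) = 39

39


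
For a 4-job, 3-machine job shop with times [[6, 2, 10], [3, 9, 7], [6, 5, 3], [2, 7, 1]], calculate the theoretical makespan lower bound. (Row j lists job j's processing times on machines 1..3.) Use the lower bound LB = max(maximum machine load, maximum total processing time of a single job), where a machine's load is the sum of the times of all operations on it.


Machine loads:
  Machine 1: 6 + 3 + 6 + 2 = 17
  Machine 2: 2 + 9 + 5 + 7 = 23
  Machine 3: 10 + 7 + 3 + 1 = 21
Max machine load = 23
Job totals:
  Job 1: 18
  Job 2: 19
  Job 3: 14
  Job 4: 10
Max job total = 19
Lower bound = max(23, 19) = 23

23


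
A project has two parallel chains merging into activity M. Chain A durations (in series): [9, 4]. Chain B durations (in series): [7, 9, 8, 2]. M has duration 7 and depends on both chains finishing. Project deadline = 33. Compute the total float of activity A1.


Forward pass: ES(A1) = sum of predecessors on chain A = 0
EF = ES + duration = 0 + 9 = 9
Backward pass: LF(M) = deadline = 33; LS(M) = 33 - 7 = 26
LF(A1) = LS(M) - sum(successors on chain A) = 26 - 4 = 22
LS = LF - duration = 22 - 9 = 13
Total float = LS - ES = 13 - 0 = 13

13


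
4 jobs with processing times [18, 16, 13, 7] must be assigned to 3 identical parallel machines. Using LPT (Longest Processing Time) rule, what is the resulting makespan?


Sort jobs in decreasing order (LPT): [18, 16, 13, 7]
Assign each job to the least loaded machine:
  Machine 1: jobs [18], load = 18
  Machine 2: jobs [16], load = 16
  Machine 3: jobs [13, 7], load = 20
Makespan = max load = 20

20


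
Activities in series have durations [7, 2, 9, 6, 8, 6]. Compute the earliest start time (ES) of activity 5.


Activity 5 starts after activities 1 through 4 complete.
Predecessor durations: [7, 2, 9, 6]
ES = 7 + 2 + 9 + 6 = 24

24


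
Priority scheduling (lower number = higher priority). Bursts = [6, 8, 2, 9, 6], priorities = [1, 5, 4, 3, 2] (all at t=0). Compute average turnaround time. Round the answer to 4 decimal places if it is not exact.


Sort by priority (ascending = highest first):
Order: [(1, 6), (2, 6), (3, 9), (4, 2), (5, 8)]
Completion times:
  Priority 1, burst=6, C=6
  Priority 2, burst=6, C=12
  Priority 3, burst=9, C=21
  Priority 4, burst=2, C=23
  Priority 5, burst=8, C=31
Average turnaround = 93/5 = 18.6

18.6


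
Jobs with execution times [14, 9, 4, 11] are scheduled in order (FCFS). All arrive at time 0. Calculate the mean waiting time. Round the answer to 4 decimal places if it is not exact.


FCFS order (as given): [14, 9, 4, 11]
Waiting times:
  Job 1: wait = 0
  Job 2: wait = 14
  Job 3: wait = 23
  Job 4: wait = 27
Sum of waiting times = 64
Average waiting time = 64/4 = 16.0

16.0


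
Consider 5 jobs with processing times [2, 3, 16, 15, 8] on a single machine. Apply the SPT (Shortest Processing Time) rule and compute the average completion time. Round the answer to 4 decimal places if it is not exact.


Sort jobs by processing time (SPT order): [2, 3, 8, 15, 16]
Compute completion times sequentially:
  Job 1: processing = 2, completes at 2
  Job 2: processing = 3, completes at 5
  Job 3: processing = 8, completes at 13
  Job 4: processing = 15, completes at 28
  Job 5: processing = 16, completes at 44
Sum of completion times = 92
Average completion time = 92/5 = 18.4

18.4


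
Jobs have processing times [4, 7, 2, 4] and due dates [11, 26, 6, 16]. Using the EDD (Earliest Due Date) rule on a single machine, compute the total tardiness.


Sort by due date (EDD order): [(2, 6), (4, 11), (4, 16), (7, 26)]
Compute completion times and tardiness:
  Job 1: p=2, d=6, C=2, tardiness=max(0,2-6)=0
  Job 2: p=4, d=11, C=6, tardiness=max(0,6-11)=0
  Job 3: p=4, d=16, C=10, tardiness=max(0,10-16)=0
  Job 4: p=7, d=26, C=17, tardiness=max(0,17-26)=0
Total tardiness = 0

0


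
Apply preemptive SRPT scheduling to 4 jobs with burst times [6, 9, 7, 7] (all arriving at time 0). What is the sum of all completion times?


Since all jobs arrive at t=0, SRPT equals SPT ordering.
SPT order: [6, 7, 7, 9]
Completion times:
  Job 1: p=6, C=6
  Job 2: p=7, C=13
  Job 3: p=7, C=20
  Job 4: p=9, C=29
Total completion time = 6 + 13 + 20 + 29 = 68

68


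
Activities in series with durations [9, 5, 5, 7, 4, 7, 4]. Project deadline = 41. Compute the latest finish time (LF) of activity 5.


LF(activity 5) = deadline - sum of successor durations
Successors: activities 6 through 7 with durations [7, 4]
Sum of successor durations = 11
LF = 41 - 11 = 30

30


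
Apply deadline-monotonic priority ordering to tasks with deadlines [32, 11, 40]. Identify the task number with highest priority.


Sort tasks by relative deadline (ascending):
  Task 2: deadline = 11
  Task 1: deadline = 32
  Task 3: deadline = 40
Priority order (highest first): [2, 1, 3]
Highest priority task = 2

2


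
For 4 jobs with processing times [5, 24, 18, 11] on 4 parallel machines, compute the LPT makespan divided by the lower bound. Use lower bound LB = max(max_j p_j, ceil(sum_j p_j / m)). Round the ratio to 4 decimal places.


LPT order: [24, 18, 11, 5]
Machine loads after assignment: [24, 18, 11, 5]
LPT makespan = 24
Lower bound = max(max_job, ceil(total/4)) = max(24, 15) = 24
Ratio = 24 / 24 = 1.0

1.0


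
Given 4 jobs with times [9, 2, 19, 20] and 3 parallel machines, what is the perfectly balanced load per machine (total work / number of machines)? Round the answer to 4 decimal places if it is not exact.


Total processing time = 9 + 2 + 19 + 20 = 50
Number of machines = 3
Ideal balanced load = 50 / 3 = 16.6667

16.6667


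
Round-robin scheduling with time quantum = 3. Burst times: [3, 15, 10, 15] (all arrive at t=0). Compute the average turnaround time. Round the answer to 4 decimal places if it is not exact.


Time quantum = 3
Execution trace:
  J1 runs 3 units, time = 3
  J2 runs 3 units, time = 6
  J3 runs 3 units, time = 9
  J4 runs 3 units, time = 12
  J2 runs 3 units, time = 15
  J3 runs 3 units, time = 18
  J4 runs 3 units, time = 21
  J2 runs 3 units, time = 24
  J3 runs 3 units, time = 27
  J4 runs 3 units, time = 30
  J2 runs 3 units, time = 33
  J3 runs 1 units, time = 34
  J4 runs 3 units, time = 37
  J2 runs 3 units, time = 40
  J4 runs 3 units, time = 43
Finish times: [3, 40, 34, 43]
Average turnaround = 120/4 = 30.0

30.0


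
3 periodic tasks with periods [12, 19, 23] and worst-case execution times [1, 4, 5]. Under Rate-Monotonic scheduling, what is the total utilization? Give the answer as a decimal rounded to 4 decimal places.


Compute individual utilizations (exact fractions):
  Task 1: C/T = 1/12 (approx. 0.0833)
  Task 2: C/T = 4/19 (approx. 0.2105)
  Task 3: C/T = 5/23 (approx. 0.2174)
Total utilization U = 1/12 + 4/19 + 5/23 = 2681/5244
Rounded to 4 decimal places: U = 0.5113
RM (Liu & Layland) bound for 3 tasks = 0.779763; compare with U = 2681/5244 (approx. 0.511251)
U <= bound, so schedulable by RM sufficient condition.

0.5113


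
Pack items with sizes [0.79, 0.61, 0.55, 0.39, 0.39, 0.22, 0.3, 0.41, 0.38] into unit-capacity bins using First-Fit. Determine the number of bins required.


Place items sequentially using First-Fit:
  Item 0.79 -> new Bin 1
  Item 0.61 -> new Bin 2
  Item 0.55 -> new Bin 3
  Item 0.39 -> Bin 2 (now 1.0)
  Item 0.39 -> Bin 3 (now 0.94)
  Item 0.22 -> new Bin 4
  Item 0.3 -> Bin 4 (now 0.52)
  Item 0.41 -> Bin 4 (now 0.93)
  Item 0.38 -> new Bin 5
Total bins used = 5

5


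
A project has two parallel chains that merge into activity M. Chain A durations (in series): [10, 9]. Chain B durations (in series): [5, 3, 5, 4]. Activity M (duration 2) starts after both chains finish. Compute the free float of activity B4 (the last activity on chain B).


ES(B4) = sum of predecessors on chain B = 13
EF(B4) = ES + duration = 13 + 4 = 17
Successor of B4 is M. ES(M) = max(sum(A), sum(B)) = max(19, 17) = 19
Free float = ES(successor) - EF(current) = 19 - 17 = 2

2


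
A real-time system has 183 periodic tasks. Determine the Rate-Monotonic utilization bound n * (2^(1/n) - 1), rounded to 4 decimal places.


Compute 2^(1/183) = 1.0037948719
Subtract 1: 1.0037948719 - 1 = 0.0037948719
Multiply by n: 183 * 0.0037948719 = 0.6944615577
Round to 4 dp: 0.6945

0.6945


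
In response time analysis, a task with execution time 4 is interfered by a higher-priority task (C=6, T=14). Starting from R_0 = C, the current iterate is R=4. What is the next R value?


R_next = C + ceil(R_prev / T_hp) * C_hp
ceil(4 / 14) = ceil(0.2857) = 1
Interference = 1 * 6 = 6
R_next = 4 + 6 = 10

10


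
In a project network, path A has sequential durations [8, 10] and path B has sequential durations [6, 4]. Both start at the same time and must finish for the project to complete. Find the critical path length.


Path A total = 8 + 10 = 18
Path B total = 6 + 4 = 10
Critical path = longest path = max(18, 10) = 18

18


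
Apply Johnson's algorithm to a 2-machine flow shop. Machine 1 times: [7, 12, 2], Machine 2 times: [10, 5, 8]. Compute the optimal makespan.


Apply Johnson's rule:
  Group 1 (a <= b): [(3, 2, 8), (1, 7, 10)]
  Group 2 (a > b): [(2, 12, 5)]
Optimal job order: [3, 1, 2]
Schedule:
  Job 3: M1 done at 2, M2 done at 10
  Job 1: M1 done at 9, M2 done at 20
  Job 2: M1 done at 21, M2 done at 26
Makespan = 26

26


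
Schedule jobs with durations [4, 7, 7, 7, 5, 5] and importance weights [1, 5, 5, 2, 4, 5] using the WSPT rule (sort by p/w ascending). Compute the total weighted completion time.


Compute p/w ratios and sort ascending (WSPT): [(5, 5), (5, 4), (7, 5), (7, 5), (7, 2), (4, 1)]
Compute weighted completion times:
  Job (p=5,w=5): C=5, w*C=5*5=25
  Job (p=5,w=4): C=10, w*C=4*10=40
  Job (p=7,w=5): C=17, w*C=5*17=85
  Job (p=7,w=5): C=24, w*C=5*24=120
  Job (p=7,w=2): C=31, w*C=2*31=62
  Job (p=4,w=1): C=35, w*C=1*35=35
Total weighted completion time = 367

367


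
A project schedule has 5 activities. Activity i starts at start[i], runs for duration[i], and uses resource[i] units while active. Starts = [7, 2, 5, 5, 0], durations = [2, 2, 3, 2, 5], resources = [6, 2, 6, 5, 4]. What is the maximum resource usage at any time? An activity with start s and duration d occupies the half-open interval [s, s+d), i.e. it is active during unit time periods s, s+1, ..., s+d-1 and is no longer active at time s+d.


Each activity i is active on [start_i, start_i + duration_i).
Compute total resource usage per time slot:
  t=0: active resources = [4], total = 4
  t=1: active resources = [4], total = 4
  t=2: active resources = [2, 4], total = 6
  t=3: active resources = [2, 4], total = 6
  t=4: active resources = [4], total = 4
  t=5: active resources = [6, 5], total = 11
  t=6: active resources = [6, 5], total = 11
  t=7: active resources = [6, 6], total = 12
  t=8: active resources = [6], total = 6
Peak resource demand = 12

12


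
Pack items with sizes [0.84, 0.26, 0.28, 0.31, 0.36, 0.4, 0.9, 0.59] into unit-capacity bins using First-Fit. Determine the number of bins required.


Place items sequentially using First-Fit:
  Item 0.84 -> new Bin 1
  Item 0.26 -> new Bin 2
  Item 0.28 -> Bin 2 (now 0.54)
  Item 0.31 -> Bin 2 (now 0.85)
  Item 0.36 -> new Bin 3
  Item 0.4 -> Bin 3 (now 0.76)
  Item 0.9 -> new Bin 4
  Item 0.59 -> new Bin 5
Total bins used = 5

5


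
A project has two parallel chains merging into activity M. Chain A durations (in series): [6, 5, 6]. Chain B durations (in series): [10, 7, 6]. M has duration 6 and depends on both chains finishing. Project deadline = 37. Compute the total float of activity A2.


Forward pass: ES(A2) = sum of predecessors on chain A = 6
EF = ES + duration = 6 + 5 = 11
Backward pass: LF(M) = deadline = 37; LS(M) = 37 - 6 = 31
LF(A2) = LS(M) - sum(successors on chain A) = 31 - 6 = 25
LS = LF - duration = 25 - 5 = 20
Total float = LS - ES = 20 - 6 = 14

14


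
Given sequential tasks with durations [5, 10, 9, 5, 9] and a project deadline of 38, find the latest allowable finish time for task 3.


LF(activity 3) = deadline - sum of successor durations
Successors: activities 4 through 5 with durations [5, 9]
Sum of successor durations = 14
LF = 38 - 14 = 24

24


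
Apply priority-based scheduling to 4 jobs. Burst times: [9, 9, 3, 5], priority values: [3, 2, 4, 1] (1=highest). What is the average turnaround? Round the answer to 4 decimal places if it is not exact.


Sort by priority (ascending = highest first):
Order: [(1, 5), (2, 9), (3, 9), (4, 3)]
Completion times:
  Priority 1, burst=5, C=5
  Priority 2, burst=9, C=14
  Priority 3, burst=9, C=23
  Priority 4, burst=3, C=26
Average turnaround = 68/4 = 17.0

17.0


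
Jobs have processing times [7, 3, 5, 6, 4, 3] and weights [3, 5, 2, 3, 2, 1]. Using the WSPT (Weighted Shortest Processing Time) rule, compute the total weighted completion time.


Compute p/w ratios and sort ascending (WSPT): [(3, 5), (6, 3), (4, 2), (7, 3), (5, 2), (3, 1)]
Compute weighted completion times:
  Job (p=3,w=5): C=3, w*C=5*3=15
  Job (p=6,w=3): C=9, w*C=3*9=27
  Job (p=4,w=2): C=13, w*C=2*13=26
  Job (p=7,w=3): C=20, w*C=3*20=60
  Job (p=5,w=2): C=25, w*C=2*25=50
  Job (p=3,w=1): C=28, w*C=1*28=28
Total weighted completion time = 206

206


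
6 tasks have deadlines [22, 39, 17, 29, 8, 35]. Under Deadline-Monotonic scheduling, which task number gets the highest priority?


Sort tasks by relative deadline (ascending):
  Task 5: deadline = 8
  Task 3: deadline = 17
  Task 1: deadline = 22
  Task 4: deadline = 29
  Task 6: deadline = 35
  Task 2: deadline = 39
Priority order (highest first): [5, 3, 1, 4, 6, 2]
Highest priority task = 5

5


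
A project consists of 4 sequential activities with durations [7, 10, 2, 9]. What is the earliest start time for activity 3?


Activity 3 starts after activities 1 through 2 complete.
Predecessor durations: [7, 10]
ES = 7 + 10 = 17

17


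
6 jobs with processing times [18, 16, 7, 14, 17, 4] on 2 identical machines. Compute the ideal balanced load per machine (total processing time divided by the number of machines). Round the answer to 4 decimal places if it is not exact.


Total processing time = 18 + 16 + 7 + 14 + 17 + 4 = 76
Number of machines = 2
Ideal balanced load = 76 / 2 = 38.0

38.0


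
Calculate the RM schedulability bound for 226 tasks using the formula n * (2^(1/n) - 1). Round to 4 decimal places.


Compute 2^(1/226) = 1.0030717310
Subtract 1: 1.0030717310 - 1 = 0.0030717310
Multiply by n: 226 * 0.0030717310 = 0.6942112060
Round to 4 dp: 0.6942

0.6942


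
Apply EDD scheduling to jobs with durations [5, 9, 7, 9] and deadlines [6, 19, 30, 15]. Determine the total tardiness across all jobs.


Sort by due date (EDD order): [(5, 6), (9, 15), (9, 19), (7, 30)]
Compute completion times and tardiness:
  Job 1: p=5, d=6, C=5, tardiness=max(0,5-6)=0
  Job 2: p=9, d=15, C=14, tardiness=max(0,14-15)=0
  Job 3: p=9, d=19, C=23, tardiness=max(0,23-19)=4
  Job 4: p=7, d=30, C=30, tardiness=max(0,30-30)=0
Total tardiness = 4

4


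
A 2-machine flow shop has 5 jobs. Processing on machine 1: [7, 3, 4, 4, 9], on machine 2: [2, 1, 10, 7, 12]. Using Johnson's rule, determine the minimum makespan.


Apply Johnson's rule:
  Group 1 (a <= b): [(3, 4, 10), (4, 4, 7), (5, 9, 12)]
  Group 2 (a > b): [(1, 7, 2), (2, 3, 1)]
Optimal job order: [3, 4, 5, 1, 2]
Schedule:
  Job 3: M1 done at 4, M2 done at 14
  Job 4: M1 done at 8, M2 done at 21
  Job 5: M1 done at 17, M2 done at 33
  Job 1: M1 done at 24, M2 done at 35
  Job 2: M1 done at 27, M2 done at 36
Makespan = 36

36


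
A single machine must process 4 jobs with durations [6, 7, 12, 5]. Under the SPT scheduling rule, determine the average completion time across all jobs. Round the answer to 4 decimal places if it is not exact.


Sort jobs by processing time (SPT order): [5, 6, 7, 12]
Compute completion times sequentially:
  Job 1: processing = 5, completes at 5
  Job 2: processing = 6, completes at 11
  Job 3: processing = 7, completes at 18
  Job 4: processing = 12, completes at 30
Sum of completion times = 64
Average completion time = 64/4 = 16.0

16.0


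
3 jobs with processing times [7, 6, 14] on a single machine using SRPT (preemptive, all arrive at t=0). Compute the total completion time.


Since all jobs arrive at t=0, SRPT equals SPT ordering.
SPT order: [6, 7, 14]
Completion times:
  Job 1: p=6, C=6
  Job 2: p=7, C=13
  Job 3: p=14, C=27
Total completion time = 6 + 13 + 27 = 46

46


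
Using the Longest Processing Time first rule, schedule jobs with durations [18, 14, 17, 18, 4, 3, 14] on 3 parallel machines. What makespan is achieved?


Sort jobs in decreasing order (LPT): [18, 18, 17, 14, 14, 4, 3]
Assign each job to the least loaded machine:
  Machine 1: jobs [18, 14], load = 32
  Machine 2: jobs [18, 4, 3], load = 25
  Machine 3: jobs [17, 14], load = 31
Makespan = max load = 32

32


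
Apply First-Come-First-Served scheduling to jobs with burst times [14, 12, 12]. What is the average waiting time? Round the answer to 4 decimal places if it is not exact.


FCFS order (as given): [14, 12, 12]
Waiting times:
  Job 1: wait = 0
  Job 2: wait = 14
  Job 3: wait = 26
Sum of waiting times = 40
Average waiting time = 40/3 = 13.3333

13.3333


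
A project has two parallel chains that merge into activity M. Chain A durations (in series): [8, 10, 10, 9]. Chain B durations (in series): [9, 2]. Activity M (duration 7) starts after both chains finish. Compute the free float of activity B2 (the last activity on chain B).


ES(B2) = sum of predecessors on chain B = 9
EF(B2) = ES + duration = 9 + 2 = 11
Successor of B2 is M. ES(M) = max(sum(A), sum(B)) = max(37, 11) = 37
Free float = ES(successor) - EF(current) = 37 - 11 = 26

26


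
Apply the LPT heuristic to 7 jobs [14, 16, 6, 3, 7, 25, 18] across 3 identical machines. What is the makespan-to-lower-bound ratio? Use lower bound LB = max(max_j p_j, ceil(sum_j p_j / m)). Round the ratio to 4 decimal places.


LPT order: [25, 18, 16, 14, 7, 6, 3]
Machine loads after assignment: [31, 28, 30]
LPT makespan = 31
Lower bound = max(max_job, ceil(total/3)) = max(25, 30) = 30
Ratio = 31 / 30 = 1.0333

1.0333


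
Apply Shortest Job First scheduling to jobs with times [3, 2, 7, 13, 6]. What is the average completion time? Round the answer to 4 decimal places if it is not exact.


SJF order (ascending): [2, 3, 6, 7, 13]
Completion times:
  Job 1: burst=2, C=2
  Job 2: burst=3, C=5
  Job 3: burst=6, C=11
  Job 4: burst=7, C=18
  Job 5: burst=13, C=31
Average completion = 67/5 = 13.4

13.4


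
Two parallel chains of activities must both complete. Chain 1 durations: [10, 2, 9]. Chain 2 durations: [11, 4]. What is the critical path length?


Path A total = 10 + 2 + 9 = 21
Path B total = 11 + 4 = 15
Critical path = longest path = max(21, 15) = 21

21


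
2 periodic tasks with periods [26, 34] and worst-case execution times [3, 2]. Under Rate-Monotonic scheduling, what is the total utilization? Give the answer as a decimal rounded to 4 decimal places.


Compute individual utilizations (exact fractions):
  Task 1: C/T = 3/26 (approx. 0.1154)
  Task 2: C/T = 2/34 = 1/17 (approx. 0.0588)
Total utilization U = 3/26 + 1/17 = 77/442
Rounded to 4 decimal places: U = 0.1742
RM (Liu & Layland) bound for 2 tasks = 0.828427; compare with U = 77/442 (approx. 0.174208)
U <= bound, so schedulable by RM sufficient condition.

0.1742


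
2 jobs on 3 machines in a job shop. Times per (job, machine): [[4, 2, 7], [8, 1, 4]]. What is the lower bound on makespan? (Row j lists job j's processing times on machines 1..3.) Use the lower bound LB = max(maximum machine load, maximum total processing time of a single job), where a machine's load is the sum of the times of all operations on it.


Machine loads:
  Machine 1: 4 + 8 = 12
  Machine 2: 2 + 1 = 3
  Machine 3: 7 + 4 = 11
Max machine load = 12
Job totals:
  Job 1: 13
  Job 2: 13
Max job total = 13
Lower bound = max(12, 13) = 13

13


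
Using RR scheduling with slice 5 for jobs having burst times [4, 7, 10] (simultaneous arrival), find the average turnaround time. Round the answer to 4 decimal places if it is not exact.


Time quantum = 5
Execution trace:
  J1 runs 4 units, time = 4
  J2 runs 5 units, time = 9
  J3 runs 5 units, time = 14
  J2 runs 2 units, time = 16
  J3 runs 5 units, time = 21
Finish times: [4, 16, 21]
Average turnaround = 41/3 = 13.6667

13.6667


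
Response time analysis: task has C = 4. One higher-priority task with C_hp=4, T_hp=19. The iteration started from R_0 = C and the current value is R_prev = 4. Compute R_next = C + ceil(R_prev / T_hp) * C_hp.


R_next = C + ceil(R_prev / T_hp) * C_hp
ceil(4 / 19) = ceil(0.2105) = 1
Interference = 1 * 4 = 4
R_next = 4 + 4 = 8

8


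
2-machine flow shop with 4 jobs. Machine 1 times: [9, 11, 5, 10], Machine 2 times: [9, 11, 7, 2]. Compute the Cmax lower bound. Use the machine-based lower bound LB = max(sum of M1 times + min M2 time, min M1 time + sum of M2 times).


LB1 = sum(M1 times) + min(M2 times) = 35 + 2 = 37
LB2 = min(M1 times) + sum(M2 times) = 5 + 29 = 34
Lower bound = max(LB1, LB2) = max(37, 34) = 37

37


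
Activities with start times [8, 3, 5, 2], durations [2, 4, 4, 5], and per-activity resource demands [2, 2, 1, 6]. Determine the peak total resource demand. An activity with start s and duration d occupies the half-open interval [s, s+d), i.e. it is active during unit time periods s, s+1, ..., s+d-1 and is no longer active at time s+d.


Each activity i is active on [start_i, start_i + duration_i).
Compute total resource usage per time slot:
  t=0: active resources = [], total = 0
  t=1: active resources = [], total = 0
  t=2: active resources = [6], total = 6
  t=3: active resources = [2, 6], total = 8
  t=4: active resources = [2, 6], total = 8
  t=5: active resources = [2, 1, 6], total = 9
  t=6: active resources = [2, 1, 6], total = 9
  t=7: active resources = [1], total = 1
  t=8: active resources = [2, 1], total = 3
  t=9: active resources = [2], total = 2
Peak resource demand = 9

9


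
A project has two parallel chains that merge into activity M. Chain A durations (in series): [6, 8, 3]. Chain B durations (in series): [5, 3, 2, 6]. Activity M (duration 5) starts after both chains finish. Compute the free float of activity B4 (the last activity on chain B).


ES(B4) = sum of predecessors on chain B = 10
EF(B4) = ES + duration = 10 + 6 = 16
Successor of B4 is M. ES(M) = max(sum(A), sum(B)) = max(17, 16) = 17
Free float = ES(successor) - EF(current) = 17 - 16 = 1

1


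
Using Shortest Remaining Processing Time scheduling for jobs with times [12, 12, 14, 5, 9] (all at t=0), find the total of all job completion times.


Since all jobs arrive at t=0, SRPT equals SPT ordering.
SPT order: [5, 9, 12, 12, 14]
Completion times:
  Job 1: p=5, C=5
  Job 2: p=9, C=14
  Job 3: p=12, C=26
  Job 4: p=12, C=38
  Job 5: p=14, C=52
Total completion time = 5 + 14 + 26 + 38 + 52 = 135

135


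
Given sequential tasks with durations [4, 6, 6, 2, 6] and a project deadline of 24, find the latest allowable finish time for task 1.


LF(activity 1) = deadline - sum of successor durations
Successors: activities 2 through 5 with durations [6, 6, 2, 6]
Sum of successor durations = 20
LF = 24 - 20 = 4

4


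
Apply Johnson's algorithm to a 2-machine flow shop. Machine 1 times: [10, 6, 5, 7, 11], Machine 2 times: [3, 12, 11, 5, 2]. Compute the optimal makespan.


Apply Johnson's rule:
  Group 1 (a <= b): [(3, 5, 11), (2, 6, 12)]
  Group 2 (a > b): [(4, 7, 5), (1, 10, 3), (5, 11, 2)]
Optimal job order: [3, 2, 4, 1, 5]
Schedule:
  Job 3: M1 done at 5, M2 done at 16
  Job 2: M1 done at 11, M2 done at 28
  Job 4: M1 done at 18, M2 done at 33
  Job 1: M1 done at 28, M2 done at 36
  Job 5: M1 done at 39, M2 done at 41
Makespan = 41

41


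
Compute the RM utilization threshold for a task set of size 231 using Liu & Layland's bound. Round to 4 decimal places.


Compute 2^(1/231) = 1.0030051436
Subtract 1: 1.0030051436 - 1 = 0.0030051436
Multiply by n: 231 * 0.0030051436 = 0.6941881716
Round to 4 dp: 0.6942

0.6942


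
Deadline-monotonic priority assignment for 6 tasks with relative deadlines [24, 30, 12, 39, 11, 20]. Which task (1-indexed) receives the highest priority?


Sort tasks by relative deadline (ascending):
  Task 5: deadline = 11
  Task 3: deadline = 12
  Task 6: deadline = 20
  Task 1: deadline = 24
  Task 2: deadline = 30
  Task 4: deadline = 39
Priority order (highest first): [5, 3, 6, 1, 2, 4]
Highest priority task = 5

5


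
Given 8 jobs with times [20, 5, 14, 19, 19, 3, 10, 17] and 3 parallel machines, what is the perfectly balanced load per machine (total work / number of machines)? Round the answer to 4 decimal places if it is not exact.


Total processing time = 20 + 5 + 14 + 19 + 19 + 3 + 10 + 17 = 107
Number of machines = 3
Ideal balanced load = 107 / 3 = 35.6667

35.6667


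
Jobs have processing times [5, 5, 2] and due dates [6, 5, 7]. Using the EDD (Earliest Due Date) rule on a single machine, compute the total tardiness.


Sort by due date (EDD order): [(5, 5), (5, 6), (2, 7)]
Compute completion times and tardiness:
  Job 1: p=5, d=5, C=5, tardiness=max(0,5-5)=0
  Job 2: p=5, d=6, C=10, tardiness=max(0,10-6)=4
  Job 3: p=2, d=7, C=12, tardiness=max(0,12-7)=5
Total tardiness = 9

9


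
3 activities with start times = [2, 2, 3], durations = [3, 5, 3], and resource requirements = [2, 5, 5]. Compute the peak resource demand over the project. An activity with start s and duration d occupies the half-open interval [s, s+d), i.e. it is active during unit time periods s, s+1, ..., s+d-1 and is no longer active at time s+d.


Each activity i is active on [start_i, start_i + duration_i).
Compute total resource usage per time slot:
  t=0: active resources = [], total = 0
  t=1: active resources = [], total = 0
  t=2: active resources = [2, 5], total = 7
  t=3: active resources = [2, 5, 5], total = 12
  t=4: active resources = [2, 5, 5], total = 12
  t=5: active resources = [5, 5], total = 10
  t=6: active resources = [5], total = 5
Peak resource demand = 12

12


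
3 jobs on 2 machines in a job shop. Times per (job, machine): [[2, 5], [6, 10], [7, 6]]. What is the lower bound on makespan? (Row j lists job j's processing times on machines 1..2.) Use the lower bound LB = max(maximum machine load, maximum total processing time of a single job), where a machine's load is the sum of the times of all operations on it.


Machine loads:
  Machine 1: 2 + 6 + 7 = 15
  Machine 2: 5 + 10 + 6 = 21
Max machine load = 21
Job totals:
  Job 1: 7
  Job 2: 16
  Job 3: 13
Max job total = 16
Lower bound = max(21, 16) = 21

21


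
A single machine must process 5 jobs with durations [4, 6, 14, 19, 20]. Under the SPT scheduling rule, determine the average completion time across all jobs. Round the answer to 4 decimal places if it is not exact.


Sort jobs by processing time (SPT order): [4, 6, 14, 19, 20]
Compute completion times sequentially:
  Job 1: processing = 4, completes at 4
  Job 2: processing = 6, completes at 10
  Job 3: processing = 14, completes at 24
  Job 4: processing = 19, completes at 43
  Job 5: processing = 20, completes at 63
Sum of completion times = 144
Average completion time = 144/5 = 28.8

28.8


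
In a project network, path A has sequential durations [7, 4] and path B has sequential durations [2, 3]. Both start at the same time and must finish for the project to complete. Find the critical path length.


Path A total = 7 + 4 = 11
Path B total = 2 + 3 = 5
Critical path = longest path = max(11, 5) = 11

11


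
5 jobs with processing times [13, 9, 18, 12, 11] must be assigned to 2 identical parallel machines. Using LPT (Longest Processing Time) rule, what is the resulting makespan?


Sort jobs in decreasing order (LPT): [18, 13, 12, 11, 9]
Assign each job to the least loaded machine:
  Machine 1: jobs [18, 11], load = 29
  Machine 2: jobs [13, 12, 9], load = 34
Makespan = max load = 34

34


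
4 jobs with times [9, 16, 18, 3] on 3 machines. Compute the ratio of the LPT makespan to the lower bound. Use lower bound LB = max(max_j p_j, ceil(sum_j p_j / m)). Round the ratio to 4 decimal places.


LPT order: [18, 16, 9, 3]
Machine loads after assignment: [18, 16, 12]
LPT makespan = 18
Lower bound = max(max_job, ceil(total/3)) = max(18, 16) = 18
Ratio = 18 / 18 = 1.0

1.0


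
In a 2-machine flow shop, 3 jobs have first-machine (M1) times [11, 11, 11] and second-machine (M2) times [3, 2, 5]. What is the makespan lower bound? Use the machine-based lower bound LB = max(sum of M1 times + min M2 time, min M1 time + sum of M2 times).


LB1 = sum(M1 times) + min(M2 times) = 33 + 2 = 35
LB2 = min(M1 times) + sum(M2 times) = 11 + 10 = 21
Lower bound = max(LB1, LB2) = max(35, 21) = 35

35


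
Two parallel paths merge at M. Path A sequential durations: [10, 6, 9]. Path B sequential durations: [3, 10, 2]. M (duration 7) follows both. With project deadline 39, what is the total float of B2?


Forward pass: ES(B2) = sum of predecessors on chain B = 3
EF = ES + duration = 3 + 10 = 13
Backward pass: LF(M) = deadline = 39; LS(M) = 39 - 7 = 32
LF(B2) = LS(M) - sum(successors on chain B) = 32 - 2 = 30
LS = LF - duration = 30 - 10 = 20
Total float = LS - ES = 20 - 3 = 17

17


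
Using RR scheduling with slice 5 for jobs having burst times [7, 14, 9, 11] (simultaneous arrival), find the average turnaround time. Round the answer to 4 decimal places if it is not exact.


Time quantum = 5
Execution trace:
  J1 runs 5 units, time = 5
  J2 runs 5 units, time = 10
  J3 runs 5 units, time = 15
  J4 runs 5 units, time = 20
  J1 runs 2 units, time = 22
  J2 runs 5 units, time = 27
  J3 runs 4 units, time = 31
  J4 runs 5 units, time = 36
  J2 runs 4 units, time = 40
  J4 runs 1 units, time = 41
Finish times: [22, 40, 31, 41]
Average turnaround = 134/4 = 33.5

33.5


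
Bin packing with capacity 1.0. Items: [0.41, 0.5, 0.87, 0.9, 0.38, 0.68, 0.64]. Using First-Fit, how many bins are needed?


Place items sequentially using First-Fit:
  Item 0.41 -> new Bin 1
  Item 0.5 -> Bin 1 (now 0.91)
  Item 0.87 -> new Bin 2
  Item 0.9 -> new Bin 3
  Item 0.38 -> new Bin 4
  Item 0.68 -> new Bin 5
  Item 0.64 -> new Bin 6
Total bins used = 6

6


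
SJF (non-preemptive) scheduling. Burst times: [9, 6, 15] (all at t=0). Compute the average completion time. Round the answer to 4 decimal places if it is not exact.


SJF order (ascending): [6, 9, 15]
Completion times:
  Job 1: burst=6, C=6
  Job 2: burst=9, C=15
  Job 3: burst=15, C=30
Average completion = 51/3 = 17.0

17.0


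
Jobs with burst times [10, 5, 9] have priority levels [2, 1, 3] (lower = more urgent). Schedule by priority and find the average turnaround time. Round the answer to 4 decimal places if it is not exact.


Sort by priority (ascending = highest first):
Order: [(1, 5), (2, 10), (3, 9)]
Completion times:
  Priority 1, burst=5, C=5
  Priority 2, burst=10, C=15
  Priority 3, burst=9, C=24
Average turnaround = 44/3 = 14.6667

14.6667


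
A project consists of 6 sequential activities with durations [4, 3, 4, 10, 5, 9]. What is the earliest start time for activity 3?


Activity 3 starts after activities 1 through 2 complete.
Predecessor durations: [4, 3]
ES = 4 + 3 = 7

7


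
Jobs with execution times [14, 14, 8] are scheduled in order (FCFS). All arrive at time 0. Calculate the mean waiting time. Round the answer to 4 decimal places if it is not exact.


FCFS order (as given): [14, 14, 8]
Waiting times:
  Job 1: wait = 0
  Job 2: wait = 14
  Job 3: wait = 28
Sum of waiting times = 42
Average waiting time = 42/3 = 14.0

14.0


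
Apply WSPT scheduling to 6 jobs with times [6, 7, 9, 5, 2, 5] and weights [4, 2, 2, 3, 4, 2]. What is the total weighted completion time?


Compute p/w ratios and sort ascending (WSPT): [(2, 4), (6, 4), (5, 3), (5, 2), (7, 2), (9, 2)]
Compute weighted completion times:
  Job (p=2,w=4): C=2, w*C=4*2=8
  Job (p=6,w=4): C=8, w*C=4*8=32
  Job (p=5,w=3): C=13, w*C=3*13=39
  Job (p=5,w=2): C=18, w*C=2*18=36
  Job (p=7,w=2): C=25, w*C=2*25=50
  Job (p=9,w=2): C=34, w*C=2*34=68
Total weighted completion time = 233

233


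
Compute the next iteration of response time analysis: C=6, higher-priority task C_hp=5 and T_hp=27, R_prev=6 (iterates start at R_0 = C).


R_next = C + ceil(R_prev / T_hp) * C_hp
ceil(6 / 27) = ceil(0.2222) = 1
Interference = 1 * 5 = 5
R_next = 6 + 5 = 11

11


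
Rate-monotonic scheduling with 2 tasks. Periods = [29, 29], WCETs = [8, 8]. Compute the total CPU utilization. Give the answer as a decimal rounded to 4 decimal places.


Compute individual utilizations (exact fractions):
  Task 1: C/T = 8/29 (approx. 0.2759)
  Task 2: C/T = 8/29 (approx. 0.2759)
Total utilization U = 8/29 + 8/29 = 16/29
Rounded to 4 decimal places: U = 0.5517
RM (Liu & Layland) bound for 2 tasks = 0.828427; compare with U = 16/29 (approx. 0.551724)
U <= bound, so schedulable by RM sufficient condition.

0.5517


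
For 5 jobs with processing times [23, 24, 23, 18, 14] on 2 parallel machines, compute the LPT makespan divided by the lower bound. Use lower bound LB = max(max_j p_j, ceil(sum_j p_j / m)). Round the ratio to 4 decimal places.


LPT order: [24, 23, 23, 18, 14]
Machine loads after assignment: [56, 46]
LPT makespan = 56
Lower bound = max(max_job, ceil(total/2)) = max(24, 51) = 51
Ratio = 56 / 51 = 1.098

1.098


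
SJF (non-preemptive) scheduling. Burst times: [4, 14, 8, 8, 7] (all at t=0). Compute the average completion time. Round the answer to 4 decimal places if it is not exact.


SJF order (ascending): [4, 7, 8, 8, 14]
Completion times:
  Job 1: burst=4, C=4
  Job 2: burst=7, C=11
  Job 3: burst=8, C=19
  Job 4: burst=8, C=27
  Job 5: burst=14, C=41
Average completion = 102/5 = 20.4

20.4


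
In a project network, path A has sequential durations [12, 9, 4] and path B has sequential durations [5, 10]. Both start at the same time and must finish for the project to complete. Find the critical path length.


Path A total = 12 + 9 + 4 = 25
Path B total = 5 + 10 = 15
Critical path = longest path = max(25, 15) = 25

25
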